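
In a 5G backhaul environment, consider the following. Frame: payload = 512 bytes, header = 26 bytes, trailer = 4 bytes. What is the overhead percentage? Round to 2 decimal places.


Given: payload = 512 B, header = 26 B, trailer = 4 B
Overhead bytes = header + trailer = 26 + 4 = 30
Total frame = payload + overhead = 512 + 30 = 542
Overhead % = 30 / 542 * 100 = 5.5351% -> 5.54% (2 dp)

5.54


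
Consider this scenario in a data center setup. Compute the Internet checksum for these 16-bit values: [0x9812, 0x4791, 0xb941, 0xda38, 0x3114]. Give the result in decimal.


Given words: [0x9812, 0x4791, 0xb941, 0xda38, 0x3114]
Step 1: Sum all words
Raw sum = 38930 + 18321 + 47425 + 55864 + 12564 = 173104
Step 2: Fold carry: (42032 + 2) = 42034
One's complement = ~42034 & 0xFFFF = 23501

23501


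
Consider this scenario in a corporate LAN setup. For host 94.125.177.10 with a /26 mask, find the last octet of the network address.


Given: IP = 94.125.177.10, prefix = /26
Subnet mask = 255.255.255.192
Last octet of IP: 10
Last octet of mask: 192
Network last octet = 10 AND 192 = 0

0


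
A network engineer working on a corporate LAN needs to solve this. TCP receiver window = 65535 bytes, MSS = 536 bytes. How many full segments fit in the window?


Given: RWND = 65535 bytes, MSS = 536 bytes
Full segments = floor(RWND / MSS)
Full segments = floor(65535 / 536)
Full segments = floor(122.2668) = 122

122


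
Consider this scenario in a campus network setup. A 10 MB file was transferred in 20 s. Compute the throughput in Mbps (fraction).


Given: file = 10 MB, time = 20 s
File in Mb = 10 * 8 = 80 Mb
Throughput = 80 / 20 Mbps
Throughput = 4 Mbps

4


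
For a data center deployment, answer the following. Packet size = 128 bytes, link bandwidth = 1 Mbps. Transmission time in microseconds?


Given: packet = 128 bytes, bandwidth = 1 Mbps
Packet in bits = 128 * 8 = 1024 bits
Bandwidth = 1 * 10^6 = 1000000 bps
Time = 1024 / 1000000 seconds
Time in us = 1024 * 10^6 / 1000000 = 1024

1024


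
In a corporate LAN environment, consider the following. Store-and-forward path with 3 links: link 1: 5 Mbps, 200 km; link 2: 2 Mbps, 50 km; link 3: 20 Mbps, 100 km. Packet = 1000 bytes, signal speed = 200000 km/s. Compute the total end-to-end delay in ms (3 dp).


Packet = 1000 bytes = 8000 bits. Store-and-forward: sum (t_trans + t_prop) per link.
Link 1: t_trans = 8000/(5*10^6) s = 1.6000 ms; t_prop = 200/200000 s = 1.0000 ms; subtotal = 2.6000 ms
Link 2: t_trans = 8000/(2*10^6) s = 4.0000 ms; t_prop = 50/200000 s = 0.2500 ms; subtotal = 4.2500 ms
Link 3: t_trans = 8000/(20*10^6) s = 0.4000 ms; t_prop = 100/200000 s = 0.5000 ms; subtotal = 0.9000 ms
End-to-end = 2.6000 + 4.2500 + 0.9000 = 7.7500 ms -> 7.750 ms (3 dp)

7.750


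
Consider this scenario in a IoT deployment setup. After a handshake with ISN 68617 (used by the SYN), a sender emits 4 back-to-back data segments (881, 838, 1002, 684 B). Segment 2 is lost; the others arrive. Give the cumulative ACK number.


SYN uses sequence number 68617; first data byte = ISN + 1 = 68618.
Segment 1: SEQ = 68618, len = 881 B, covers [68618, 69498]
Segment 2: SEQ = 69499, len = 838 B, covers [69499, 70336] [LOST]
Segment 3: SEQ = 70337, len = 1002 B, covers [70337, 71338]
Segment 4: SEQ = 71339, len = 684 B, covers [71339, 72022]
In-order data received: bytes [68618, 69498] (segments 1..1).
Segment 2 missing -> gap begins at byte 69499; later segments buffered out of order.
Cumulative ACK = next expected in-order byte = 68618 + 881 = 69499

69499


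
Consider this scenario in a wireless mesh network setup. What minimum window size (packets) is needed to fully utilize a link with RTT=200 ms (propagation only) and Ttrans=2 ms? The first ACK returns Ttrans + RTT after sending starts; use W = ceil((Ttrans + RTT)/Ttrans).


Given: Ttrans = 2 ms, RTT = 200 ms (= 2 * Tprop, Tprop = 100 ms)
Time until first ACK returns = Ttrans + RTT = 2 + 200 = 202 ms
Need W * Ttrans >= Ttrans + RTT  ->  W >= (Ttrans + RTT) / Ttrans
(Ttrans + RTT) / Ttrans = 202 / 2 = 101
W_min = ceil(101) = 101

101


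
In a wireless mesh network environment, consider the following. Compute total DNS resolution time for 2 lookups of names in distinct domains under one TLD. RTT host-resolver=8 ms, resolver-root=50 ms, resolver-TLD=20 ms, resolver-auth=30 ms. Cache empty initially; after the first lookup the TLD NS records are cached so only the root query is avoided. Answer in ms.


Lookup 1 (cold cache): local + root + TLD + auth = 8 + 50 + 20 + 30 = 108 ms
Lookups 2..2 (TLD NS cached -> skip root; new domain -> still ask TLD and auth): local + TLD + auth = 8 + 20 + 30 = 58 ms each
Remaining 1 lookups: 1 * 58 = 58 ms
Total = 108 + 58 = 166 ms

166


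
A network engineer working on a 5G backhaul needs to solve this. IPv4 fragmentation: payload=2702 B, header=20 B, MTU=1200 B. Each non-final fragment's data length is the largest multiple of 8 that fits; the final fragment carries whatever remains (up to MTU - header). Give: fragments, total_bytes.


Max data per non-final fragment = floor((MTU - header)/8)*8 = floor((1200 - 20)/8)*8 = floor(1180/8)*8 = 1176 B
Final fragment needs no 8-byte alignment: it can carry up to MTU - header = 1180 B
Non-final fragments needed = ceil((payload - 1180) / 1176) = ceil(1522/1176) = ceil(1.2942) = 2
Number of fragments = 2 + 1 = 3
Fragment sizes (data): 2 * 1176 B + 350 B (last, 350 <= 1180 OK)
Total bytes sent = payload + n_frags * header = 2702 + 3*20 = 2702 + 60 = 2762 B

3, 2762


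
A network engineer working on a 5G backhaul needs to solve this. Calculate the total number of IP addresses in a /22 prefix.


Given: CIDR prefix /22
Host bits = 32 - 22 = 10
Total addresses = 2^10 = 1024

1024


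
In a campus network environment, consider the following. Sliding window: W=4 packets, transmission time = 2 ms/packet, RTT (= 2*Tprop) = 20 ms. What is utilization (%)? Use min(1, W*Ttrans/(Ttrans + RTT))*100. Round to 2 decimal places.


Given: W = 4, Ttrans = 2 ms, RTT = 20 ms (= 2 * Tprop, Tprop = 10 ms)
Cycle time = Ttrans + RTT = 2 + 20 = 22 ms (first packet sent until its ACK returns)
W * Ttrans = 4 * 2 = 8 ms of sending per cycle
W * Ttrans / (Ttrans + RTT) = 8 / 22 = 0.363636
U = min(1, 0.363636) = 0.363636
U% = 36.36%

36.36


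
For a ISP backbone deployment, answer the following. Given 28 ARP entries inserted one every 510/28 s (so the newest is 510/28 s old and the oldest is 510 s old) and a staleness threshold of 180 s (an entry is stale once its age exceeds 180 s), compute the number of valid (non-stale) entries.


Ages are k * 510/28 s for k = 1..28 (spacing = 18.2143 s).
Entry k is valid iff k * 510/28 <= 180 iff k <= 28 * 180 / 510 = 9.8824
n_valid = floor(9.8824) = 9
(n_stale = 28 - 9 = 19)

9


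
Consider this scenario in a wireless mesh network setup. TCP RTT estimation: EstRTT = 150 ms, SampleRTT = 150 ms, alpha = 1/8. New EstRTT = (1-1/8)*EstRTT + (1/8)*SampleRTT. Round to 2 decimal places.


Given: EstRTT = 150 ms, SampleRTT = 150 ms, alpha = 1/8
New EstRTT = (1 - alpha) * EstRTT + alpha * SampleRTT
(7/8) * 150 = 131.25
(1/8) * 150 = 18.75
New EstRTT = 131.25 + 18.75 = 150 ms -> 150.00 ms (2 dp)

150.00


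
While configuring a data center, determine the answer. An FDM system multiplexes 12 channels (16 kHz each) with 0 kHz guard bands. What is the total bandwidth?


Given: 12 channels, 16 kHz each, guard = 0 kHz
Channel bandwidth = 12 * 16 = 192 kHz
Guard bands = 11 gaps * 0 kHz = 0 kHz
Total = 192 + 0 = 192 kHz

192


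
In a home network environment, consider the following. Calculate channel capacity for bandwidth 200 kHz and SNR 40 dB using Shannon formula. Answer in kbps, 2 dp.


Given: B = 200 kHz, SNR = 40 dB
SNR linear = 10^(40/10) = 10000
1 + SNR = 10001
log2(10001) = 13.2878566418
C = 200 * 1000 * 13.2878566418 = 2657571.3284 bps
C = 2657.571328 kbps -> 2657.57 kbps (2 dp)

2657.57


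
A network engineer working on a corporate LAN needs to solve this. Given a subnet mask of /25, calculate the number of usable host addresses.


Given: subnet mask /25
Host bits = 32 - 25 = 7
Total addresses = 2^7 = 128
Usable hosts = 128 - 2 (network + broadcast) = 126

126


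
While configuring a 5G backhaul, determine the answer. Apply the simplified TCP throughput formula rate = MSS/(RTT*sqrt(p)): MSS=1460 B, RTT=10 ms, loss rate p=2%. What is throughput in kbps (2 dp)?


Given: MSS = 1460 bytes, RTT = 10 ms, loss = 2%
RTT in seconds = 10 / 1000 = 0.01
Loss rate = 2% = 0.02
sqrt(loss) = sqrt(0.02) = 0.141421356237
Throughput (bytes/s) = 1460 / (0.01 * 0.141421356237) = 1032375.9005
Throughput (kbps) = 1032375.9005 * 8 / 1000 = 8259.007204 -> 8259.01 kbps (2 dp)

8259.01


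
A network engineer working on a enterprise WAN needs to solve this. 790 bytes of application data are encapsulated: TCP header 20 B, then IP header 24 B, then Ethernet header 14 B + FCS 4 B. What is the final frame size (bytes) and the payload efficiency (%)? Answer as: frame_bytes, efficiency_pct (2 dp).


TCP segment = 790 + 20 = 810 B
IP packet = 810 + 24 = 834 B
Ethernet frame = 834 + 14 + 4 = 852 B
Efficiency = app / frame = 790 / 852 = 0.927230 = 92.7230% -> 92.72% (2 dp)

852, 92.72


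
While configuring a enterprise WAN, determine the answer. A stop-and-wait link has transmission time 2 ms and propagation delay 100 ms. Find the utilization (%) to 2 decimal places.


Given: Ttrans = 2 ms, Tprop = 100 ms
RTT = 2 * Tprop = 2 * 100 = 200 ms
U = Ttrans / (Ttrans + RTT)
U = 2 / (2 + 200)
U = 2 / 202 = 0.009901
U% = 0.99%

0.99


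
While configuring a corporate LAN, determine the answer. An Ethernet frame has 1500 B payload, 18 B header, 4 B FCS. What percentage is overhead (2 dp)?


Given: payload = 1500 B, header = 18 B, trailer = 4 B
Overhead bytes = header + trailer = 18 + 4 = 22
Total frame = payload + overhead = 1500 + 22 = 1522
Overhead % = 22 / 1522 * 100 = 1.4455% -> 1.45% (2 dp)

1.45


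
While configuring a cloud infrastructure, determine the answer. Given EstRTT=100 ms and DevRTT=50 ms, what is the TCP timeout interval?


Given: EstRTT = 100 ms, DevRTT = 50 ms
Timeout = EstRTT + 4 * DevRTT
4 * DevRTT = 4 * 50 = 200
Timeout = 100 + 200 = 300 ms

300


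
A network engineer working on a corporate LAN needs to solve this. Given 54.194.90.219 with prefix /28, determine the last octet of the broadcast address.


Given: IP = 54.194.90.219, prefix = /28
Host bits = 32 - 28 = 4
Network last octet = 219 AND mask = 208
Host part size = 2^4 - 1 = 15
Broadcast last octet = 208 OR 15 = 223

223


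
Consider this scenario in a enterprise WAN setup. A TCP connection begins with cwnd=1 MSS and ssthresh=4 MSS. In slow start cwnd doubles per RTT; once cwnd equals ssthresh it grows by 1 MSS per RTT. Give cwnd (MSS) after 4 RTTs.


RTT 0: cwnd = 1 MSS (initial)
RTT 1: cwnd = 2 MSS (slow start, doubled)
RTT 2: cwnd = 4 MSS (slow start, doubled)
RTT 3: cwnd = 5 MSS (congestion avoidance, +1)
RTT 4: cwnd = 6 MSS (congestion avoidance, +1)

6


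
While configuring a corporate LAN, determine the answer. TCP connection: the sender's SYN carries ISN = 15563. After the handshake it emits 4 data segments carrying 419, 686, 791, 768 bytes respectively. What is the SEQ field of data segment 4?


The SYN occupies sequence number ISN = 15563, so the first data byte is ISN + 1 = 15564.
SEQ of data segment i = (ISN + 1) + sum of payload sizes of segments 1..i-1.
Segment 1: SEQ = 15564, payload = 419 bytes
Segment 2: SEQ = 15983, payload = 686 bytes
Segment 3: SEQ = 16669, payload = 791 bytes
Segment 4: SEQ = 17460, payload = 768 bytes
SEQ of segment 4 = 15564 + 419 + 686 + 791 = 17460

17460


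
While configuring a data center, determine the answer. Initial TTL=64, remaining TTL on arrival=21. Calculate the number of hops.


Given: initial TTL = 64, received TTL = 21
Hops = initial TTL - received TTL
Hops = 64 - 21 = 43

43


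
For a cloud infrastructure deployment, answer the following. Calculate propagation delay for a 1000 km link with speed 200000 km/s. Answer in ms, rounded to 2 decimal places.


Given: distance = 1000 km, speed = 200000 km/s
Delay = distance / speed = 1000 / 200000 seconds
Delay in ms = 1000 * 1000 / 200000
Delay = 5.0000 ms
Rounded to 2 dp = 5.00 ms

5.00


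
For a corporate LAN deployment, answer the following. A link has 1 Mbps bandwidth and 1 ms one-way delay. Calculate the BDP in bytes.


Given: bandwidth = 1 Mbps, delay = 1 ms
BDP in bits = 1 * 10^6 * 1 / 1000
BDP in bits = 1000
BDP in bytes = 1000 / 8 = 125

125


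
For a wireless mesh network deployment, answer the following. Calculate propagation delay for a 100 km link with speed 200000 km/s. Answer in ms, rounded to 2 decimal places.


Given: distance = 100 km, speed = 200000 km/s
Delay = distance / speed = 100 / 200000 seconds
Delay in ms = 100 * 1000 / 200000
Delay = 0.5000 ms
Rounded to 2 dp = 0.50 ms

0.50


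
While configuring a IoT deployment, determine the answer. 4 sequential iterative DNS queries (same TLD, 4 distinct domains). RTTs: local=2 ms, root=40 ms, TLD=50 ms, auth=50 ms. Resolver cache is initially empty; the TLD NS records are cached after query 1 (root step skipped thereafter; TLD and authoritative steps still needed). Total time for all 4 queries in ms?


Lookup 1 (cold cache): local + root + TLD + auth = 2 + 40 + 50 + 50 = 142 ms
Lookups 2..4 (TLD NS cached -> skip root; new domain -> still ask TLD and auth): local + TLD + auth = 2 + 50 + 50 = 102 ms each
Remaining 3 lookups: 3 * 102 = 306 ms
Total = 142 + 306 = 448 ms

448


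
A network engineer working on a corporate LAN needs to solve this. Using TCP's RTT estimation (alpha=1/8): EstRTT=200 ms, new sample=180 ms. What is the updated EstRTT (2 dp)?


Given: EstRTT = 200 ms, SampleRTT = 180 ms, alpha = 1/8
New EstRTT = (1 - alpha) * EstRTT + alpha * SampleRTT
(7/8) * 200 = 175
(1/8) * 180 = 22.5
New EstRTT = 175 + 22.5 = 197.5 ms -> 197.50 ms (2 dp)

197.50


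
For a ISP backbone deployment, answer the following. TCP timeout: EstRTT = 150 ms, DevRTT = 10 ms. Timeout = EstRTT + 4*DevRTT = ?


Given: EstRTT = 150 ms, DevRTT = 10 ms
Timeout = EstRTT + 4 * DevRTT
4 * DevRTT = 4 * 10 = 40
Timeout = 150 + 40 = 190 ms

190


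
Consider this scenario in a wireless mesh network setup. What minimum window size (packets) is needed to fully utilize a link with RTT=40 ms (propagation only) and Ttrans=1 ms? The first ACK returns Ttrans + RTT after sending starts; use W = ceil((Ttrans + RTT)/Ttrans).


Given: Ttrans = 1 ms, RTT = 40 ms (= 2 * Tprop, Tprop = 20 ms)
Time until first ACK returns = Ttrans + RTT = 1 + 40 = 41 ms
Need W * Ttrans >= Ttrans + RTT  ->  W >= (Ttrans + RTT) / Ttrans
(Ttrans + RTT) / Ttrans = 41 / 1 = 41
W_min = ceil(41) = 41

41


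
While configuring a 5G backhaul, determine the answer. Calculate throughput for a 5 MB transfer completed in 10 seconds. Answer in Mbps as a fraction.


Given: file = 5 MB, time = 10 s
File in Mb = 5 * 8 = 40 Mb
Throughput = 40 / 10 Mbps
Throughput = 4 Mbps

4


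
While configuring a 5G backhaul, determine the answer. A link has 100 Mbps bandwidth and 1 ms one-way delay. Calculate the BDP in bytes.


Given: bandwidth = 100 Mbps, delay = 1 ms
BDP in bits = 100 * 10^6 * 1 / 1000
BDP in bits = 100000
BDP in bytes = 100000 / 8 = 12500

12500


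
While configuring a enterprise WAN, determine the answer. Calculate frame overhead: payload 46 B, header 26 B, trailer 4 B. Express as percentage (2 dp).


Given: payload = 46 B, header = 26 B, trailer = 4 B
Overhead bytes = header + trailer = 26 + 4 = 30
Total frame = payload + overhead = 46 + 30 = 76
Overhead % = 30 / 76 * 100 = 39.4737% -> 39.47% (2 dp)

39.47


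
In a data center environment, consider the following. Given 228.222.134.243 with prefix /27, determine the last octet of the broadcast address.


Given: IP = 228.222.134.243, prefix = /27
Host bits = 32 - 27 = 5
Network last octet = 243 AND mask = 224
Host part size = 2^5 - 1 = 31
Broadcast last octet = 224 OR 31 = 255

255


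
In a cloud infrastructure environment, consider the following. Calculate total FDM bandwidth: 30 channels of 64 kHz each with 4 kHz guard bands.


Given: 30 channels, 64 kHz each, guard = 4 kHz
Channel bandwidth = 30 * 64 = 1920 kHz
Guard bands = 29 gaps * 4 kHz = 116 kHz
Total = 1920 + 116 = 2036 kHz

2036


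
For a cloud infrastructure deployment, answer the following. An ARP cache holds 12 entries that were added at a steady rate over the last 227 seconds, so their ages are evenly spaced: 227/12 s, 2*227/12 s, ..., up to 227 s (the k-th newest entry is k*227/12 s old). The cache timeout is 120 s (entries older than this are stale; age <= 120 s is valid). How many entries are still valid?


Ages are k * 227/12 s for k = 1..12 (spacing = 18.9167 s).
Entry k is valid iff k * 227/12 <= 120 iff k <= 12 * 120 / 227 = 6.3436
n_valid = floor(6.3436) = 6
(n_stale = 12 - 6 = 6)

6


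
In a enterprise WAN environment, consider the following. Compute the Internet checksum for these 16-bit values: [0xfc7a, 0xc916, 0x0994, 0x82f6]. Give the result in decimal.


Given words: [0xfc7a, 0xc916, 0x0994, 0x82f6]
Step 1: Sum all words
Raw sum = 64634 + 51478 + 2452 + 33526 = 152090
Step 2: Fold carry: (21018 + 2) = 21020
One's complement = ~21020 & 0xFFFF = 44515

44515


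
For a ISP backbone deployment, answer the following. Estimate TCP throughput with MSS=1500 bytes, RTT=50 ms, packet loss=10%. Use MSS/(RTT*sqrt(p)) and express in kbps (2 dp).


Given: MSS = 1500 bytes, RTT = 50 ms, loss = 10%
RTT in seconds = 50 / 1000 = 0.05
Loss rate = 10% = 0.1
sqrt(loss) = sqrt(0.1) = 0.316227766017
Throughput (bytes/s) = 1500 / (0.05 * 0.316227766017) = 94868.3298
Throughput (kbps) = 94868.3298 * 8 / 1000 = 758.946638 -> 758.95 kbps (2 dp)

758.95


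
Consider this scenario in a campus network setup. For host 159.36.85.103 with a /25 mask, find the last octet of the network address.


Given: IP = 159.36.85.103, prefix = /25
Subnet mask = 255.255.255.128
Last octet of IP: 103
Last octet of mask: 128
Network last octet = 103 AND 128 = 0

0


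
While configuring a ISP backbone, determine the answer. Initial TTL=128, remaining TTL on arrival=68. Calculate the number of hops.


Given: initial TTL = 128, received TTL = 68
Hops = initial TTL - received TTL
Hops = 128 - 68 = 60

60


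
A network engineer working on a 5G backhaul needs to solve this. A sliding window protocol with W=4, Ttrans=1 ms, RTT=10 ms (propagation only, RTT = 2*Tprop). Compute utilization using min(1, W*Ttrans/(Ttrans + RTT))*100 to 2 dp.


Given: W = 4, Ttrans = 1 ms, RTT = 10 ms (= 2 * Tprop, Tprop = 5 ms)
Cycle time = Ttrans + RTT = 1 + 10 = 11 ms (first packet sent until its ACK returns)
W * Ttrans = 4 * 1 = 4 ms of sending per cycle
W * Ttrans / (Ttrans + RTT) = 4 / 11 = 0.363636
U = min(1, 0.363636) = 0.363636
U% = 36.36%

36.36


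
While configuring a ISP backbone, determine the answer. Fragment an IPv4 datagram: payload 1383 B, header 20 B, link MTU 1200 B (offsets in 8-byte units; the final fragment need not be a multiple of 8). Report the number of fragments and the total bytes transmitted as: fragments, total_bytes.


Max data per non-final fragment = floor((MTU - header)/8)*8 = floor((1200 - 20)/8)*8 = floor(1180/8)*8 = 1176 B
Final fragment needs no 8-byte alignment: it can carry up to MTU - header = 1180 B
Non-final fragments needed = ceil((payload - 1180) / 1176) = ceil(203/1176) = ceil(0.1726) = 1
Number of fragments = 1 + 1 = 2
Fragment sizes (data): 1 * 1176 B + 207 B (last, 207 <= 1180 OK)
Total bytes sent = payload + n_frags * header = 1383 + 2*20 = 1383 + 40 = 1423 B

2, 1423


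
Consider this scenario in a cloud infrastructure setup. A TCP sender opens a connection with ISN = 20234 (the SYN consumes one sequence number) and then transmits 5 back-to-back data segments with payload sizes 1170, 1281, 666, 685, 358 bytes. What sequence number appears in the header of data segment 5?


The SYN occupies sequence number ISN = 20234, so the first data byte is ISN + 1 = 20235.
SEQ of data segment i = (ISN + 1) + sum of payload sizes of segments 1..i-1.
Segment 1: SEQ = 20235, payload = 1170 bytes
Segment 2: SEQ = 21405, payload = 1281 bytes
Segment 3: SEQ = 22686, payload = 666 bytes
Segment 4: SEQ = 23352, payload = 685 bytes
Segment 5: SEQ = 24037, payload = 358 bytes
SEQ of segment 5 = 20235 + 1170 + 1281 + 666 + 685 = 24037

24037


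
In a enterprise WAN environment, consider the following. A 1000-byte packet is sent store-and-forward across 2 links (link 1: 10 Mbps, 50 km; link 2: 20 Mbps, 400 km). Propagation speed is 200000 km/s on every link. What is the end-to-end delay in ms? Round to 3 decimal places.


Packet = 1000 bytes = 8000 bits. Store-and-forward: sum (t_trans + t_prop) per link.
Link 1: t_trans = 8000/(10*10^6) s = 0.8000 ms; t_prop = 50/200000 s = 0.2500 ms; subtotal = 1.0500 ms
Link 2: t_trans = 8000/(20*10^6) s = 0.4000 ms; t_prop = 400/200000 s = 2.0000 ms; subtotal = 2.4000 ms
End-to-end = 1.0500 + 2.4000 = 3.4500 ms -> 3.450 ms (3 dp)

3.450


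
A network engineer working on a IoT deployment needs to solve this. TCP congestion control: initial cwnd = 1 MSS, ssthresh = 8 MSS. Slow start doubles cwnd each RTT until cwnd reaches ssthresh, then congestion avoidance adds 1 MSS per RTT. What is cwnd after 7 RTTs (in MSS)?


RTT 0: cwnd = 1 MSS (initial)
RTT 1: cwnd = 2 MSS (slow start, doubled)
RTT 2: cwnd = 4 MSS (slow start, doubled)
RTT 3: cwnd = 8 MSS (slow start, doubled)
RTT 4: cwnd = 9 MSS (congestion avoidance, +1)
RTT 5: cwnd = 10 MSS (congestion avoidance, +1)
RTT 6: cwnd = 11 MSS (congestion avoidance, +1)
RTT 7: cwnd = 12 MSS (congestion avoidance, +1)

12


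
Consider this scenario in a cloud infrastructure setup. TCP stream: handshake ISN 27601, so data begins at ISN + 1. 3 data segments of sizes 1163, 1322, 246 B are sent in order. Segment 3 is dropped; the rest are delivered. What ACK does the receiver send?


SYN uses sequence number 27601; first data byte = ISN + 1 = 27602.
Segment 1: SEQ = 27602, len = 1163 B, covers [27602, 28764]
Segment 2: SEQ = 28765, len = 1322 B, covers [28765, 30086]
Segment 3: SEQ = 30087, len = 246 B, covers [30087, 30332] [LOST]
In-order data received: bytes [27602, 30086] (segments 1..2).
Segment 3 missing -> gap begins at byte 30087.
Cumulative ACK = next expected in-order byte = 27602 + 1163 + 1322 = 30087

30087


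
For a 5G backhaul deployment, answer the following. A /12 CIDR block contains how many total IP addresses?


Given: CIDR prefix /12
Host bits = 32 - 12 = 20
Total addresses = 2^20 = 1048576

1048576


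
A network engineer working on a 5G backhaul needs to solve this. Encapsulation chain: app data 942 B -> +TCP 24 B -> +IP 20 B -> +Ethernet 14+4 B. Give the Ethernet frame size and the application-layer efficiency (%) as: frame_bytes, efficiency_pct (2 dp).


TCP segment = 942 + 24 = 966 B
IP packet = 966 + 20 = 986 B
Ethernet frame = 986 + 14 + 4 = 1004 B
Efficiency = app / frame = 942 / 1004 = 0.938247 = 93.8247% -> 93.82% (2 dp)

1004, 93.82


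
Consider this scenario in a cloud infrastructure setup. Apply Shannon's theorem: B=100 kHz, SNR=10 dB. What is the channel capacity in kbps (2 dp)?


Given: B = 100 kHz, SNR = 10 dB
SNR linear = 10^(10/10) = 10
1 + SNR = 11
log2(11) = 3.4594316186
C = 100 * 1000 * 3.4594316186 = 345943.1619 bps
C = 345.943162 kbps -> 345.94 kbps (2 dp)

345.94


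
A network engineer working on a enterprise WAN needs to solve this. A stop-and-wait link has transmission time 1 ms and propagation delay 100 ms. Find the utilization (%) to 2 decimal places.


Given: Ttrans = 1 ms, Tprop = 100 ms
RTT = 2 * Tprop = 2 * 100 = 200 ms
U = Ttrans / (Ttrans + RTT)
U = 1 / (1 + 200)
U = 1 / 201 = 0.004975
U% = 0.50%

0.50


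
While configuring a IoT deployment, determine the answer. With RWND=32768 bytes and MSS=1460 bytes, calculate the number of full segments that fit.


Given: RWND = 32768 bytes, MSS = 1460 bytes
Full segments = floor(RWND / MSS)
Full segments = floor(32768 / 1460)
Full segments = floor(22.4438) = 22

22


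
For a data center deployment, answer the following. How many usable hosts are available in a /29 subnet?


Given: subnet mask /29
Host bits = 32 - 29 = 3
Total addresses = 2^3 = 8
Usable hosts = 8 - 2 (network + broadcast) = 6

6


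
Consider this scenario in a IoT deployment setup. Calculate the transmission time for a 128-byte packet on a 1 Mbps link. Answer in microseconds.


Given: packet = 128 bytes, bandwidth = 1 Mbps
Packet in bits = 128 * 8 = 1024 bits
Bandwidth = 1 * 10^6 = 1000000 bps
Time = 1024 / 1000000 seconds
Time in us = 1024 * 10^6 / 1000000 = 1024

1024


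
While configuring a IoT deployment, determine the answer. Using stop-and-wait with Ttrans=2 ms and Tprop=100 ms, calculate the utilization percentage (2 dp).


Given: Ttrans = 2 ms, Tprop = 100 ms
RTT = 2 * Tprop = 2 * 100 = 200 ms
U = Ttrans / (Ttrans + RTT)
U = 2 / (2 + 200)
U = 2 / 202 = 0.009901
U% = 0.99%

0.99


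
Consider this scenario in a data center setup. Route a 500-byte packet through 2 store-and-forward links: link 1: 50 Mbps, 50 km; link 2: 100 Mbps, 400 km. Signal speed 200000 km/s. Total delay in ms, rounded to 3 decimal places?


Packet = 500 bytes = 4000 bits. Store-and-forward: sum (t_trans + t_prop) per link.
Link 1: t_trans = 4000/(50*10^6) s = 0.0800 ms; t_prop = 50/200000 s = 0.2500 ms; subtotal = 0.3300 ms
Link 2: t_trans = 4000/(100*10^6) s = 0.0400 ms; t_prop = 400/200000 s = 2.0000 ms; subtotal = 2.0400 ms
End-to-end = 0.3300 + 2.0400 = 2.3700 ms -> 2.370 ms (3 dp)

2.370


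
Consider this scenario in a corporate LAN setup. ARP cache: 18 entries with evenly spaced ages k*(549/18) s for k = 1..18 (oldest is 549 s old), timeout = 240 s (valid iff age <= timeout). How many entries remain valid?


Ages are k * 549/18 s for k = 1..18 (spacing = 30.5000 s).
Entry k is valid iff k * 549/18 <= 240 iff k <= 18 * 240 / 549 = 7.8689
n_valid = floor(7.8689) = 7
(n_stale = 18 - 7 = 11)

7


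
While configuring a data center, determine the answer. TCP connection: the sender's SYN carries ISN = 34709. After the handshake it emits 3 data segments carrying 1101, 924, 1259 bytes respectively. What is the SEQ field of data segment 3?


The SYN occupies sequence number ISN = 34709, so the first data byte is ISN + 1 = 34710.
SEQ of data segment i = (ISN + 1) + sum of payload sizes of segments 1..i-1.
Segment 1: SEQ = 34710, payload = 1101 bytes
Segment 2: SEQ = 35811, payload = 924 bytes
Segment 3: SEQ = 36735, payload = 1259 bytes
SEQ of segment 3 = 34710 + 1101 + 924 = 36735

36735


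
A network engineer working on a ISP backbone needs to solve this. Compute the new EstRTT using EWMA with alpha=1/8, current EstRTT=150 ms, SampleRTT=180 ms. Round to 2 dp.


Given: EstRTT = 150 ms, SampleRTT = 180 ms, alpha = 1/8
New EstRTT = (1 - alpha) * EstRTT + alpha * SampleRTT
(7/8) * 150 = 131.25
(1/8) * 180 = 22.5
New EstRTT = 131.25 + 22.5 = 153.75 ms -> 153.75 ms (2 dp)

153.75


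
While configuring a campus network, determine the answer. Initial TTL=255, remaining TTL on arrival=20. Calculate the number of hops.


Given: initial TTL = 255, received TTL = 20
Hops = initial TTL - received TTL
Hops = 255 - 20 = 235

235


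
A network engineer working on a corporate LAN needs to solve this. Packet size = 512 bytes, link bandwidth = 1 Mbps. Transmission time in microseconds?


Given: packet = 512 bytes, bandwidth = 1 Mbps
Packet in bits = 512 * 8 = 4096 bits
Bandwidth = 1 * 10^6 = 1000000 bps
Time = 4096 / 1000000 seconds
Time in us = 4096 * 10^6 / 1000000 = 4096

4096


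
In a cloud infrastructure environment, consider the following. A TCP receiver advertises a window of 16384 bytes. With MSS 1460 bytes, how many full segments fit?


Given: RWND = 16384 bytes, MSS = 1460 bytes
Full segments = floor(RWND / MSS)
Full segments = floor(16384 / 1460)
Full segments = floor(11.2219) = 11

11


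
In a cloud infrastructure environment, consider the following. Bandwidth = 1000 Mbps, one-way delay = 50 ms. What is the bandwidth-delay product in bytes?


Given: bandwidth = 1000 Mbps, delay = 50 ms
BDP in bits = 1000 * 10^6 * 50 / 1000
BDP in bits = 50000000
BDP in bytes = 50000000 / 8 = 6250000

6250000


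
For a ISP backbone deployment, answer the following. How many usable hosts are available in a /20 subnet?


Given: subnet mask /20
Host bits = 32 - 20 = 12
Total addresses = 2^12 = 4096
Usable hosts = 4096 - 2 (network + broadcast) = 4094

4094


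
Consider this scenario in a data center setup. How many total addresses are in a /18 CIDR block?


Given: CIDR prefix /18
Host bits = 32 - 18 = 14
Total addresses = 2^14 = 16384

16384


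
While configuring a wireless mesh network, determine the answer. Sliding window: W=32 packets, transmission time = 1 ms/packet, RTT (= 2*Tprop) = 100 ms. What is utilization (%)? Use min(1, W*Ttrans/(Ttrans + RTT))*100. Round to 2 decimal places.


Given: W = 32, Ttrans = 1 ms, RTT = 100 ms (= 2 * Tprop, Tprop = 50 ms)
Cycle time = Ttrans + RTT = 1 + 100 = 101 ms (first packet sent until its ACK returns)
W * Ttrans = 32 * 1 = 32 ms of sending per cycle
W * Ttrans / (Ttrans + RTT) = 32 / 101 = 0.316832
U = min(1, 0.316832) = 0.316832
U% = 31.68%

31.68


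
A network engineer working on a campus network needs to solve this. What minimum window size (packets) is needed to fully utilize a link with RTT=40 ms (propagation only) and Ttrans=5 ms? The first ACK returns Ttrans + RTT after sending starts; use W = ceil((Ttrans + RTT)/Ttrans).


Given: Ttrans = 5 ms, RTT = 40 ms (= 2 * Tprop, Tprop = 20 ms)
Time until first ACK returns = Ttrans + RTT = 5 + 40 = 45 ms
Need W * Ttrans >= Ttrans + RTT  ->  W >= (Ttrans + RTT) / Ttrans
(Ttrans + RTT) / Ttrans = 45 / 5 = 9
W_min = ceil(9) = 9

9


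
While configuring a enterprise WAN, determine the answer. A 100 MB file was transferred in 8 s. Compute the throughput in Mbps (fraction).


Given: file = 100 MB, time = 8 s
File in Mb = 100 * 8 = 800 Mb
Throughput = 800 / 8 Mbps
Throughput = 100 Mbps

100


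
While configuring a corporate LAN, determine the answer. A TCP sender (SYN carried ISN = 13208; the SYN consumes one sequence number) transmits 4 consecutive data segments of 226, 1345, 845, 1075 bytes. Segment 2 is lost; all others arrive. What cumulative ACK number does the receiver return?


SYN uses sequence number 13208; first data byte = ISN + 1 = 13209.
Segment 1: SEQ = 13209, len = 226 B, covers [13209, 13434]
Segment 2: SEQ = 13435, len = 1345 B, covers [13435, 14779] [LOST]
Segment 3: SEQ = 14780, len = 845 B, covers [14780, 15624]
Segment 4: SEQ = 15625, len = 1075 B, covers [15625, 16699]
In-order data received: bytes [13209, 13434] (segments 1..1).
Segment 2 missing -> gap begins at byte 13435; later segments buffered out of order.
Cumulative ACK = next expected in-order byte = 13209 + 226 = 13435

13435


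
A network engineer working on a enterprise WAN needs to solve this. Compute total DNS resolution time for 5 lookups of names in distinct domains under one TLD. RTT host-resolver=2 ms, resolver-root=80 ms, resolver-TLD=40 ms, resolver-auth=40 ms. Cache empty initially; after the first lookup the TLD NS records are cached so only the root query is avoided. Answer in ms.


Lookup 1 (cold cache): local + root + TLD + auth = 2 + 80 + 40 + 40 = 162 ms
Lookups 2..5 (TLD NS cached -> skip root; new domain -> still ask TLD and auth): local + TLD + auth = 2 + 40 + 40 = 82 ms each
Remaining 4 lookups: 4 * 82 = 328 ms
Total = 162 + 328 = 490 ms

490


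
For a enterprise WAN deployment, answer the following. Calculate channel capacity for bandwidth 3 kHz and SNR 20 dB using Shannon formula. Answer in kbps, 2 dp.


Given: B = 3 kHz, SNR = 20 dB
SNR linear = 10^(20/10) = 100
1 + SNR = 101
log2(101) = 6.6582114828
C = 3 * 1000 * 6.6582114828 = 19974.6344 bps
C = 19.974634 kbps -> 19.97 kbps (2 dp)

19.97


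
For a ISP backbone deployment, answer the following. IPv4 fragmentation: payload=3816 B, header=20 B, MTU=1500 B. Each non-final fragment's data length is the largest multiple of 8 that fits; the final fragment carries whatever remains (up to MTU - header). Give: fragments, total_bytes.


Max data per non-final fragment = floor((MTU - header)/8)*8 = floor((1500 - 20)/8)*8 = floor(1480/8)*8 = 1480 B
Final fragment needs no 8-byte alignment: it can carry up to MTU - header = 1480 B
Non-final fragments needed = ceil((payload - 1480) / 1480) = ceil(2336/1480) = ceil(1.5784) = 2
Number of fragments = 2 + 1 = 3
Fragment sizes (data): 2 * 1480 B + 856 B (last, 856 <= 1480 OK)
Total bytes sent = payload + n_frags * header = 3816 + 3*20 = 3816 + 60 = 3876 B

3, 3876


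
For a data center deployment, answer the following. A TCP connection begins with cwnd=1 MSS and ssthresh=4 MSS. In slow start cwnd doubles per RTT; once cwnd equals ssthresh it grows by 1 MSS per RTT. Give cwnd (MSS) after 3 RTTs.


RTT 0: cwnd = 1 MSS (initial)
RTT 1: cwnd = 2 MSS (slow start, doubled)
RTT 2: cwnd = 4 MSS (slow start, doubled)
RTT 3: cwnd = 5 MSS (congestion avoidance, +1)

5


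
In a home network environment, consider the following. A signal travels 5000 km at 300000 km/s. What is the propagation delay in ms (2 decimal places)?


Given: distance = 5000 km, speed = 300000 km/s
Delay = distance / speed = 5000 / 300000 seconds
Delay in ms = 5000 * 1000 / 300000
Delay = 16.6667 ms
Rounded to 2 dp = 16.67 ms

16.67


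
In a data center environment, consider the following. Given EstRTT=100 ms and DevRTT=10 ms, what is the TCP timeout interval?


Given: EstRTT = 100 ms, DevRTT = 10 ms
Timeout = EstRTT + 4 * DevRTT
4 * DevRTT = 4 * 10 = 40
Timeout = 100 + 40 = 140 ms

140


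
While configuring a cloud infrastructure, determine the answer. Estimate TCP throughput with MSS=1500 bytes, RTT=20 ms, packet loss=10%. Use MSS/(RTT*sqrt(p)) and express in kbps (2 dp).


Given: MSS = 1500 bytes, RTT = 20 ms, loss = 10%
RTT in seconds = 20 / 1000 = 0.02
Loss rate = 10% = 0.1
sqrt(loss) = sqrt(0.1) = 0.316227766017
Throughput (bytes/s) = 1500 / (0.02 * 0.316227766017) = 237170.8245
Throughput (kbps) = 237170.8245 * 8 / 1000 = 1897.366596 -> 1897.37 kbps (2 dp)

1897.37


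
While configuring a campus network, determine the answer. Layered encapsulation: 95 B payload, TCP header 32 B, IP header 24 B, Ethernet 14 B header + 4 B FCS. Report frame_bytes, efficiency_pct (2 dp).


TCP segment = 95 + 32 = 127 B
IP packet = 127 + 24 = 151 B
Ethernet frame = 151 + 14 + 4 = 169 B
Efficiency = app / frame = 95 / 169 = 0.562130 = 56.2130% -> 56.21% (2 dp)

169, 56.21


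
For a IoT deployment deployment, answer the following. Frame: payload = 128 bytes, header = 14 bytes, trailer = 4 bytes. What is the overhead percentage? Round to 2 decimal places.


Given: payload = 128 B, header = 14 B, trailer = 4 B
Overhead bytes = header + trailer = 14 + 4 = 18
Total frame = payload + overhead = 128 + 18 = 146
Overhead % = 18 / 146 * 100 = 12.3288% -> 12.33% (2 dp)

12.33


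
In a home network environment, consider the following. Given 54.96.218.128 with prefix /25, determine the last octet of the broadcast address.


Given: IP = 54.96.218.128, prefix = /25
Host bits = 32 - 25 = 7
Network last octet = 128 AND mask = 128
Host part size = 2^7 - 1 = 127
Broadcast last octet = 128 OR 127 = 255

255


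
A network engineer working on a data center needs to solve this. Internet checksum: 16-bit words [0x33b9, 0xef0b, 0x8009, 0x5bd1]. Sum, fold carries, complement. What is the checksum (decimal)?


Given words: [0x33b9, 0xef0b, 0x8009, 0x5bd1]
Step 1: Sum all words
Raw sum = 13241 + 61195 + 32777 + 23505 = 130718
Step 2: Fold carry: (65182 + 1) = 65183
One's complement = ~65183 & 0xFFFF = 352

352


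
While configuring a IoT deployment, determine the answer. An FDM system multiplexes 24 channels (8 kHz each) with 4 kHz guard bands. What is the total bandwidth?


Given: 24 channels, 8 kHz each, guard = 4 kHz
Channel bandwidth = 24 * 8 = 192 kHz
Guard bands = 23 gaps * 4 kHz = 92 kHz
Total = 192 + 92 = 284 kHz

284


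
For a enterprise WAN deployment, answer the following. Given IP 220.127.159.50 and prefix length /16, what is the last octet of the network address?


Given: IP = 220.127.159.50, prefix = /16
Subnet mask = 255.255.0.0
Last octet of IP: 50
Last octet of mask: 0
Network last octet = 50 AND 0 = 0

0


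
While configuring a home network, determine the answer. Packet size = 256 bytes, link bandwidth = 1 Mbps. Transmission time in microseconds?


Given: packet = 256 bytes, bandwidth = 1 Mbps
Packet in bits = 256 * 8 = 2048 bits
Bandwidth = 1 * 10^6 = 1000000 bps
Time = 2048 / 1000000 seconds
Time in us = 2048 * 10^6 / 1000000 = 2048

2048


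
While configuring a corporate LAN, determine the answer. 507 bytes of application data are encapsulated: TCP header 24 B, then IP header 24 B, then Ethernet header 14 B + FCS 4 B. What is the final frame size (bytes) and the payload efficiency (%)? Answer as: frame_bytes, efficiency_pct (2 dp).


TCP segment = 507 + 24 = 531 B
IP packet = 531 + 24 = 555 B
Ethernet frame = 555 + 14 + 4 = 573 B
Efficiency = app / frame = 507 / 573 = 0.884817 = 88.4817% -> 88.48% (2 dp)

573, 88.48


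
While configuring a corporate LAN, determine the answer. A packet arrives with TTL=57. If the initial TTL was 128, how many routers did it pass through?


Given: initial TTL = 128, received TTL = 57
Hops = initial TTL - received TTL
Hops = 128 - 57 = 71

71


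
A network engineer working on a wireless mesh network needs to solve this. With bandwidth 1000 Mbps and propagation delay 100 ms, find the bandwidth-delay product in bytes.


Given: bandwidth = 1000 Mbps, delay = 100 ms
BDP in bits = 1000 * 10^6 * 100 / 1000
BDP in bits = 100000000
BDP in bytes = 100000000 / 8 = 12500000

12500000


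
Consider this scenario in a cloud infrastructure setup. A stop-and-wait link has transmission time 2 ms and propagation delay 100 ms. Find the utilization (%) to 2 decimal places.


Given: Ttrans = 2 ms, Tprop = 100 ms
RTT = 2 * Tprop = 2 * 100 = 200 ms
U = Ttrans / (Ttrans + RTT)
U = 2 / (2 + 200)
U = 2 / 202 = 0.009901
U% = 0.99%

0.99


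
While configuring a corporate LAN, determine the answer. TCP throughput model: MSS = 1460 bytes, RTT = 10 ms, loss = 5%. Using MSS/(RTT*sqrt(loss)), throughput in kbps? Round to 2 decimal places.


Given: MSS = 1460 bytes, RTT = 10 ms, loss = 5%
RTT in seconds = 10 / 1000 = 0.01
Loss rate = 5% = 0.05
sqrt(loss) = sqrt(0.05) = 0.223606797750
Throughput (bytes/s) = 1460 / (0.01 * 0.223606797750) = 652931.8494
Throughput (kbps) = 652931.8494 * 8 / 1000 = 5223.454795 -> 5223.45 kbps (2 dp)

5223.45


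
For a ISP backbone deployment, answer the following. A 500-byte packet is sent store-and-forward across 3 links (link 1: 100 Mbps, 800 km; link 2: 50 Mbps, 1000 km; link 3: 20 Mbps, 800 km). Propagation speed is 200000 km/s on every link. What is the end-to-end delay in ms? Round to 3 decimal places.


Packet = 500 bytes = 4000 bits. Store-and-forward: sum (t_trans + t_prop) per link.
Link 1: t_trans = 4000/(100*10^6) s = 0.0400 ms; t_prop = 800/200000 s = 4.0000 ms; subtotal = 4.0400 ms
Link 2: t_trans = 4000/(50*10^6) s = 0.0800 ms; t_prop = 1000/200000 s = 5.0000 ms; subtotal = 5.0800 ms
Link 3: t_trans = 4000/(20*10^6) s = 0.2000 ms; t_prop = 800/200000 s = 4.0000 ms; subtotal = 4.2000 ms
End-to-end = 4.0400 + 5.0800 + 4.2000 = 13.3200 ms -> 13.320 ms (3 dp)

13.320


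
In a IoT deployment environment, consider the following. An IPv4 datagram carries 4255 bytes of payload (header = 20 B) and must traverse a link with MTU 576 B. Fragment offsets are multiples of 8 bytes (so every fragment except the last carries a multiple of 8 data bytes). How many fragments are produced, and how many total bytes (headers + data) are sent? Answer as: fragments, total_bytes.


Max data per non-final fragment = floor((MTU - header)/8)*8 = floor((576 - 20)/8)*8 = floor(556/8)*8 = 552 B
Final fragment needs no 8-byte alignment: it can carry up to MTU - header = 556 B
Non-final fragments needed = ceil((payload - 556) / 552) = ceil(3699/552) = ceil(6.7011) = 7
Number of fragments = 7 + 1 = 8
Fragment sizes (data): 7 * 552 B + 391 B (last, 391 <= 556 OK)
Total bytes sent = payload + n_frags * header = 4255 + 8*20 = 4255 + 160 = 4415 B

8, 4415
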